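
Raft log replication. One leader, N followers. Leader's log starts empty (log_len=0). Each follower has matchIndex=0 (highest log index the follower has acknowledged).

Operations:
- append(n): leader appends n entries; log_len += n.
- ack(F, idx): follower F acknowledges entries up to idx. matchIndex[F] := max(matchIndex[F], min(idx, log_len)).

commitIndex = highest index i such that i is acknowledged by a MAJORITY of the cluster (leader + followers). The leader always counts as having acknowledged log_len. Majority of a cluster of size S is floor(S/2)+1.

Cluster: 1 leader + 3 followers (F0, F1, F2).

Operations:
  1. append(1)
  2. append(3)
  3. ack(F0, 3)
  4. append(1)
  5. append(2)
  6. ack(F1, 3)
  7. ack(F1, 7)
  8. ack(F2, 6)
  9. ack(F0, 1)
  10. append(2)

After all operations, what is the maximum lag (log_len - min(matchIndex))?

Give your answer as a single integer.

Op 1: append 1 -> log_len=1
Op 2: append 3 -> log_len=4
Op 3: F0 acks idx 3 -> match: F0=3 F1=0 F2=0; commitIndex=0
Op 4: append 1 -> log_len=5
Op 5: append 2 -> log_len=7
Op 6: F1 acks idx 3 -> match: F0=3 F1=3 F2=0; commitIndex=3
Op 7: F1 acks idx 7 -> match: F0=3 F1=7 F2=0; commitIndex=3
Op 8: F2 acks idx 6 -> match: F0=3 F1=7 F2=6; commitIndex=6
Op 9: F0 acks idx 1 -> match: F0=3 F1=7 F2=6; commitIndex=6
Op 10: append 2 -> log_len=9

Answer: 6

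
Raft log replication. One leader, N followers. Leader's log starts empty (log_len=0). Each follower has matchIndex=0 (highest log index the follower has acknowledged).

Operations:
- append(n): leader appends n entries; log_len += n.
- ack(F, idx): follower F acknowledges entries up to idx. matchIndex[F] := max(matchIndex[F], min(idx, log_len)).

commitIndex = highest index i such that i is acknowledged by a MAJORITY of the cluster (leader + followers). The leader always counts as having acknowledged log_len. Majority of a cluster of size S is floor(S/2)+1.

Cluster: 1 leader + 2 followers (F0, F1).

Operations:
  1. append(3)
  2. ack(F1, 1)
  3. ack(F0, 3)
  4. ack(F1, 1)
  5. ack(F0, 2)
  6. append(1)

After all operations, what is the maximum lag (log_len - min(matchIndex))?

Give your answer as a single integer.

Op 1: append 3 -> log_len=3
Op 2: F1 acks idx 1 -> match: F0=0 F1=1; commitIndex=1
Op 3: F0 acks idx 3 -> match: F0=3 F1=1; commitIndex=3
Op 4: F1 acks idx 1 -> match: F0=3 F1=1; commitIndex=3
Op 5: F0 acks idx 2 -> match: F0=3 F1=1; commitIndex=3
Op 6: append 1 -> log_len=4

Answer: 3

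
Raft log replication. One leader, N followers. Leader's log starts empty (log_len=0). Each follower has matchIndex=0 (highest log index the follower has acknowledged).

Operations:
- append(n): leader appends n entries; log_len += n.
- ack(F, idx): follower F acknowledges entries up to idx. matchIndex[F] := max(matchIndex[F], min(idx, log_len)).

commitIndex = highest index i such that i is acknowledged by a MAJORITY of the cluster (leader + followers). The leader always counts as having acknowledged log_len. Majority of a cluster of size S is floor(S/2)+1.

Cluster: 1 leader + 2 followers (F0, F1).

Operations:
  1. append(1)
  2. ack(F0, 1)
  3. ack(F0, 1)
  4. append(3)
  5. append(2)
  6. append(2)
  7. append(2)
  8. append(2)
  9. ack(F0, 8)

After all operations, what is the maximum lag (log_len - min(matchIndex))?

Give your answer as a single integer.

Op 1: append 1 -> log_len=1
Op 2: F0 acks idx 1 -> match: F0=1 F1=0; commitIndex=1
Op 3: F0 acks idx 1 -> match: F0=1 F1=0; commitIndex=1
Op 4: append 3 -> log_len=4
Op 5: append 2 -> log_len=6
Op 6: append 2 -> log_len=8
Op 7: append 2 -> log_len=10
Op 8: append 2 -> log_len=12
Op 9: F0 acks idx 8 -> match: F0=8 F1=0; commitIndex=8

Answer: 12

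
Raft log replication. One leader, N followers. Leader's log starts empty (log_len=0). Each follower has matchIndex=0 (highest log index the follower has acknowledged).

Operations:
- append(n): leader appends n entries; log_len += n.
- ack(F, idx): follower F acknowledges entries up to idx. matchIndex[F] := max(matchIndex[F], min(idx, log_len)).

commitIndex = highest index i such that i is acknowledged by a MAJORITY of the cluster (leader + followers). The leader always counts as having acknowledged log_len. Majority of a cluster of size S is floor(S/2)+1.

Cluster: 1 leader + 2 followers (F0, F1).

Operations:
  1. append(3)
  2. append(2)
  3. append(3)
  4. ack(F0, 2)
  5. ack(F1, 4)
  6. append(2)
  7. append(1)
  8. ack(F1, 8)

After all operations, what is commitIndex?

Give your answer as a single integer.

Answer: 8

Derivation:
Op 1: append 3 -> log_len=3
Op 2: append 2 -> log_len=5
Op 3: append 3 -> log_len=8
Op 4: F0 acks idx 2 -> match: F0=2 F1=0; commitIndex=2
Op 5: F1 acks idx 4 -> match: F0=2 F1=4; commitIndex=4
Op 6: append 2 -> log_len=10
Op 7: append 1 -> log_len=11
Op 8: F1 acks idx 8 -> match: F0=2 F1=8; commitIndex=8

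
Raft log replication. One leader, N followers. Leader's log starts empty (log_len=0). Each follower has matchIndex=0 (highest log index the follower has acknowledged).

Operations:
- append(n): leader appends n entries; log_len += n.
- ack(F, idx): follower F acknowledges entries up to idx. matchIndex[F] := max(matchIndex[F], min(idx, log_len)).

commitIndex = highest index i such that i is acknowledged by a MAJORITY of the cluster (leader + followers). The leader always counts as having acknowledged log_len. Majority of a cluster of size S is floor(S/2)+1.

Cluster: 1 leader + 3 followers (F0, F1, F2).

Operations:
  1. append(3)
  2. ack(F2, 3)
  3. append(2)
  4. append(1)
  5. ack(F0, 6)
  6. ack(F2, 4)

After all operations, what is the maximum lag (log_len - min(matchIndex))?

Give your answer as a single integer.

Answer: 6

Derivation:
Op 1: append 3 -> log_len=3
Op 2: F2 acks idx 3 -> match: F0=0 F1=0 F2=3; commitIndex=0
Op 3: append 2 -> log_len=5
Op 4: append 1 -> log_len=6
Op 5: F0 acks idx 6 -> match: F0=6 F1=0 F2=3; commitIndex=3
Op 6: F2 acks idx 4 -> match: F0=6 F1=0 F2=4; commitIndex=4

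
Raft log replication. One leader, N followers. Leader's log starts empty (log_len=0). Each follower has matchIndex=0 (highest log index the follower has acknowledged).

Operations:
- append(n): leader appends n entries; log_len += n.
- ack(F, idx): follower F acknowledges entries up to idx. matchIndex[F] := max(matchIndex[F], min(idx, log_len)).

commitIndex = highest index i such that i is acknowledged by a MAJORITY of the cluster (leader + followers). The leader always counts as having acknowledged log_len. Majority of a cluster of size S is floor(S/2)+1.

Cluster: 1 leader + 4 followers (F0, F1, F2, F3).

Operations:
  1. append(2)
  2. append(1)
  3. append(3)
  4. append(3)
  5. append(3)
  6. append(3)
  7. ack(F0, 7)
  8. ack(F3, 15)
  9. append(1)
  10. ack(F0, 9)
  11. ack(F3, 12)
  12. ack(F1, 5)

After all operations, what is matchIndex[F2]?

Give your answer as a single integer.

Answer: 0

Derivation:
Op 1: append 2 -> log_len=2
Op 2: append 1 -> log_len=3
Op 3: append 3 -> log_len=6
Op 4: append 3 -> log_len=9
Op 5: append 3 -> log_len=12
Op 6: append 3 -> log_len=15
Op 7: F0 acks idx 7 -> match: F0=7 F1=0 F2=0 F3=0; commitIndex=0
Op 8: F3 acks idx 15 -> match: F0=7 F1=0 F2=0 F3=15; commitIndex=7
Op 9: append 1 -> log_len=16
Op 10: F0 acks idx 9 -> match: F0=9 F1=0 F2=0 F3=15; commitIndex=9
Op 11: F3 acks idx 12 -> match: F0=9 F1=0 F2=0 F3=15; commitIndex=9
Op 12: F1 acks idx 5 -> match: F0=9 F1=5 F2=0 F3=15; commitIndex=9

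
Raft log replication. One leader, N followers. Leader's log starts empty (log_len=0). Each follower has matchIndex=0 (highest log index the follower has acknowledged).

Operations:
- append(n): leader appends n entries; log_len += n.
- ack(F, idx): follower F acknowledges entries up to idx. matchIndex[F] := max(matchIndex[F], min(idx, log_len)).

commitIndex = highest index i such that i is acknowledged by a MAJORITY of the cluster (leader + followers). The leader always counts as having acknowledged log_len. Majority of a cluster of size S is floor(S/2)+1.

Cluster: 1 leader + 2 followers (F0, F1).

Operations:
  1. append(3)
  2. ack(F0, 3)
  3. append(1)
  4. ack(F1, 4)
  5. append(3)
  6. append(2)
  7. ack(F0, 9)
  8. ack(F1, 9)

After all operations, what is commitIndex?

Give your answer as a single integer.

Answer: 9

Derivation:
Op 1: append 3 -> log_len=3
Op 2: F0 acks idx 3 -> match: F0=3 F1=0; commitIndex=3
Op 3: append 1 -> log_len=4
Op 4: F1 acks idx 4 -> match: F0=3 F1=4; commitIndex=4
Op 5: append 3 -> log_len=7
Op 6: append 2 -> log_len=9
Op 7: F0 acks idx 9 -> match: F0=9 F1=4; commitIndex=9
Op 8: F1 acks idx 9 -> match: F0=9 F1=9; commitIndex=9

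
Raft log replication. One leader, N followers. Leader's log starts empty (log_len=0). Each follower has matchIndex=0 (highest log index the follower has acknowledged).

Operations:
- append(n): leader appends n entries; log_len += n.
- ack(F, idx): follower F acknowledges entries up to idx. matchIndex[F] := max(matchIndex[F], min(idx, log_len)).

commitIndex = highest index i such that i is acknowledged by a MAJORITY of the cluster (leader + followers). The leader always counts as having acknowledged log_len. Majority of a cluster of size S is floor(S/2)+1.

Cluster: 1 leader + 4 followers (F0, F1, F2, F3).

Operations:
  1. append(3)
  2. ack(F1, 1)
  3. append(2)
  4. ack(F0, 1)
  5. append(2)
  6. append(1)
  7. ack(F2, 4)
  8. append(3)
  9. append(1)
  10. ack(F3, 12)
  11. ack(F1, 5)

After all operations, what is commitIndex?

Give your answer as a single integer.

Answer: 5

Derivation:
Op 1: append 3 -> log_len=3
Op 2: F1 acks idx 1 -> match: F0=0 F1=1 F2=0 F3=0; commitIndex=0
Op 3: append 2 -> log_len=5
Op 4: F0 acks idx 1 -> match: F0=1 F1=1 F2=0 F3=0; commitIndex=1
Op 5: append 2 -> log_len=7
Op 6: append 1 -> log_len=8
Op 7: F2 acks idx 4 -> match: F0=1 F1=1 F2=4 F3=0; commitIndex=1
Op 8: append 3 -> log_len=11
Op 9: append 1 -> log_len=12
Op 10: F3 acks idx 12 -> match: F0=1 F1=1 F2=4 F3=12; commitIndex=4
Op 11: F1 acks idx 5 -> match: F0=1 F1=5 F2=4 F3=12; commitIndex=5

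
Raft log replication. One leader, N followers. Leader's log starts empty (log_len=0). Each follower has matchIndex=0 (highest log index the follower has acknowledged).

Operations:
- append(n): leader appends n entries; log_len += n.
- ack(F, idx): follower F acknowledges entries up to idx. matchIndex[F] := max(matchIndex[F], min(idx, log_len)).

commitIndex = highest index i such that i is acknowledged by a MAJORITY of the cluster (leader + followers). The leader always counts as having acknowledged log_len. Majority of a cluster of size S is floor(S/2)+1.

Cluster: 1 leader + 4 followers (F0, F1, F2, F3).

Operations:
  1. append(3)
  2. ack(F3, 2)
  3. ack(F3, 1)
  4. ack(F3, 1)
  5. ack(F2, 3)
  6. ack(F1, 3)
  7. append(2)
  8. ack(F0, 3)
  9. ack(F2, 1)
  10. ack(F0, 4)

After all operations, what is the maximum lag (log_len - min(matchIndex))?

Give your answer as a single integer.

Op 1: append 3 -> log_len=3
Op 2: F3 acks idx 2 -> match: F0=0 F1=0 F2=0 F3=2; commitIndex=0
Op 3: F3 acks idx 1 -> match: F0=0 F1=0 F2=0 F3=2; commitIndex=0
Op 4: F3 acks idx 1 -> match: F0=0 F1=0 F2=0 F3=2; commitIndex=0
Op 5: F2 acks idx 3 -> match: F0=0 F1=0 F2=3 F3=2; commitIndex=2
Op 6: F1 acks idx 3 -> match: F0=0 F1=3 F2=3 F3=2; commitIndex=3
Op 7: append 2 -> log_len=5
Op 8: F0 acks idx 3 -> match: F0=3 F1=3 F2=3 F3=2; commitIndex=3
Op 9: F2 acks idx 1 -> match: F0=3 F1=3 F2=3 F3=2; commitIndex=3
Op 10: F0 acks idx 4 -> match: F0=4 F1=3 F2=3 F3=2; commitIndex=3

Answer: 3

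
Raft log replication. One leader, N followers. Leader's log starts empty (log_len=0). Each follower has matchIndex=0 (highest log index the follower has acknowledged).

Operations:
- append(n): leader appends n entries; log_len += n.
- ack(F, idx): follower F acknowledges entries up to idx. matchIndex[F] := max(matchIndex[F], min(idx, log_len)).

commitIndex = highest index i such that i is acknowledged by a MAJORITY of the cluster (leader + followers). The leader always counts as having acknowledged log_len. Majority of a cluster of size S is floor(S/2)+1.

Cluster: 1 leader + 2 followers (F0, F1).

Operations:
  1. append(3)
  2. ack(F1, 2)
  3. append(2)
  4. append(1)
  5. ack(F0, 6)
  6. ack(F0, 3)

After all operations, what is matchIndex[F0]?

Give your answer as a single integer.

Answer: 6

Derivation:
Op 1: append 3 -> log_len=3
Op 2: F1 acks idx 2 -> match: F0=0 F1=2; commitIndex=2
Op 3: append 2 -> log_len=5
Op 4: append 1 -> log_len=6
Op 5: F0 acks idx 6 -> match: F0=6 F1=2; commitIndex=6
Op 6: F0 acks idx 3 -> match: F0=6 F1=2; commitIndex=6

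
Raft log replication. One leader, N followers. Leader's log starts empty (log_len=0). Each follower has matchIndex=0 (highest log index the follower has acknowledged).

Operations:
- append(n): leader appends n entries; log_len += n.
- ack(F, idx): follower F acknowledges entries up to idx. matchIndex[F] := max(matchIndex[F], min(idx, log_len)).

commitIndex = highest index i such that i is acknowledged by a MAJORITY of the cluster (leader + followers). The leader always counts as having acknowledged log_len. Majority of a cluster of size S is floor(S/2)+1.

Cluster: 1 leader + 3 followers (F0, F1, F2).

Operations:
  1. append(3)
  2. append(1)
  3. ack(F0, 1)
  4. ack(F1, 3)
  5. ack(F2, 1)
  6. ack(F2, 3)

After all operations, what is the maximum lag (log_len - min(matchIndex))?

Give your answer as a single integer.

Op 1: append 3 -> log_len=3
Op 2: append 1 -> log_len=4
Op 3: F0 acks idx 1 -> match: F0=1 F1=0 F2=0; commitIndex=0
Op 4: F1 acks idx 3 -> match: F0=1 F1=3 F2=0; commitIndex=1
Op 5: F2 acks idx 1 -> match: F0=1 F1=3 F2=1; commitIndex=1
Op 6: F2 acks idx 3 -> match: F0=1 F1=3 F2=3; commitIndex=3

Answer: 3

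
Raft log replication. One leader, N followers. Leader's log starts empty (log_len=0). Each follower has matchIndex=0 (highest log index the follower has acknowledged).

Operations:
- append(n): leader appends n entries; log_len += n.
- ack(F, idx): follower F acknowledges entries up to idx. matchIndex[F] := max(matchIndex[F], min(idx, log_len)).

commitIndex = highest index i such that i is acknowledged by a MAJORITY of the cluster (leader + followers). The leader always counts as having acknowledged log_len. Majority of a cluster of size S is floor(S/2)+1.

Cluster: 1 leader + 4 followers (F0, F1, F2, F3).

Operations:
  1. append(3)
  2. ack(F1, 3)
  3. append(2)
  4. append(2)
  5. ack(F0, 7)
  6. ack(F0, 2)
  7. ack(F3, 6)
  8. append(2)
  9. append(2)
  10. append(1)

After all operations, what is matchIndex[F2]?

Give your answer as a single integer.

Answer: 0

Derivation:
Op 1: append 3 -> log_len=3
Op 2: F1 acks idx 3 -> match: F0=0 F1=3 F2=0 F3=0; commitIndex=0
Op 3: append 2 -> log_len=5
Op 4: append 2 -> log_len=7
Op 5: F0 acks idx 7 -> match: F0=7 F1=3 F2=0 F3=0; commitIndex=3
Op 6: F0 acks idx 2 -> match: F0=7 F1=3 F2=0 F3=0; commitIndex=3
Op 7: F3 acks idx 6 -> match: F0=7 F1=3 F2=0 F3=6; commitIndex=6
Op 8: append 2 -> log_len=9
Op 9: append 2 -> log_len=11
Op 10: append 1 -> log_len=12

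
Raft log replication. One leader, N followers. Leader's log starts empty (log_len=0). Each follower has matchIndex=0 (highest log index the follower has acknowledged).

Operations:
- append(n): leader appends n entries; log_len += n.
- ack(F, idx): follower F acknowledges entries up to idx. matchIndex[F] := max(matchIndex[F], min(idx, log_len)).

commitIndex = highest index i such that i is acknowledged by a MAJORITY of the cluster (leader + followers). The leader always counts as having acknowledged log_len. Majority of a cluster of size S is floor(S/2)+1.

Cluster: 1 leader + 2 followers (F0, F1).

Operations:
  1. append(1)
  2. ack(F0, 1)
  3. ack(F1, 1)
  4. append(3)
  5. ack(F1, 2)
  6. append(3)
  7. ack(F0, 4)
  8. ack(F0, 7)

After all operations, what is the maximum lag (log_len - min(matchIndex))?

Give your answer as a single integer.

Op 1: append 1 -> log_len=1
Op 2: F0 acks idx 1 -> match: F0=1 F1=0; commitIndex=1
Op 3: F1 acks idx 1 -> match: F0=1 F1=1; commitIndex=1
Op 4: append 3 -> log_len=4
Op 5: F1 acks idx 2 -> match: F0=1 F1=2; commitIndex=2
Op 6: append 3 -> log_len=7
Op 7: F0 acks idx 4 -> match: F0=4 F1=2; commitIndex=4
Op 8: F0 acks idx 7 -> match: F0=7 F1=2; commitIndex=7

Answer: 5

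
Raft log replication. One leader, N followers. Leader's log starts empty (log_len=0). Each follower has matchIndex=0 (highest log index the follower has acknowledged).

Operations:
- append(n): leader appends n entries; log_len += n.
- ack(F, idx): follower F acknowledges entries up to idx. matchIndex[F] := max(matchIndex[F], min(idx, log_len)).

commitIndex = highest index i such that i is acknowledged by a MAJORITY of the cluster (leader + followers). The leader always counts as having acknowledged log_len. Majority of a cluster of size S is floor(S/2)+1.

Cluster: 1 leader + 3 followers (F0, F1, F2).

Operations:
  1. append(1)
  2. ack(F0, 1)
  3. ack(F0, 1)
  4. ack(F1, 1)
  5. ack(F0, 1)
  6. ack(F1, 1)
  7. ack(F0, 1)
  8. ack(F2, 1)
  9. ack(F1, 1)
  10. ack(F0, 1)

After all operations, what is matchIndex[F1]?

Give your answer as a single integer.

Op 1: append 1 -> log_len=1
Op 2: F0 acks idx 1 -> match: F0=1 F1=0 F2=0; commitIndex=0
Op 3: F0 acks idx 1 -> match: F0=1 F1=0 F2=0; commitIndex=0
Op 4: F1 acks idx 1 -> match: F0=1 F1=1 F2=0; commitIndex=1
Op 5: F0 acks idx 1 -> match: F0=1 F1=1 F2=0; commitIndex=1
Op 6: F1 acks idx 1 -> match: F0=1 F1=1 F2=0; commitIndex=1
Op 7: F0 acks idx 1 -> match: F0=1 F1=1 F2=0; commitIndex=1
Op 8: F2 acks idx 1 -> match: F0=1 F1=1 F2=1; commitIndex=1
Op 9: F1 acks idx 1 -> match: F0=1 F1=1 F2=1; commitIndex=1
Op 10: F0 acks idx 1 -> match: F0=1 F1=1 F2=1; commitIndex=1

Answer: 1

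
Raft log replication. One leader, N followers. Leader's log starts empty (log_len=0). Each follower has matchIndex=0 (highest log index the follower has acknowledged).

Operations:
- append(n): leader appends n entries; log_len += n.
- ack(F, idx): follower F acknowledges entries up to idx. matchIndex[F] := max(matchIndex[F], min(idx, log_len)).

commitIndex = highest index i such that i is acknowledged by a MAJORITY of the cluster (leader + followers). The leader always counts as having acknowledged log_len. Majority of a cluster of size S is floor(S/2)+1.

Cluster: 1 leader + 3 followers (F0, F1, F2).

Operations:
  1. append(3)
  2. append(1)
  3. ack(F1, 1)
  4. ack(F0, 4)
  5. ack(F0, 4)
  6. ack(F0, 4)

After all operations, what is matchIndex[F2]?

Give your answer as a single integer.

Answer: 0

Derivation:
Op 1: append 3 -> log_len=3
Op 2: append 1 -> log_len=4
Op 3: F1 acks idx 1 -> match: F0=0 F1=1 F2=0; commitIndex=0
Op 4: F0 acks idx 4 -> match: F0=4 F1=1 F2=0; commitIndex=1
Op 5: F0 acks idx 4 -> match: F0=4 F1=1 F2=0; commitIndex=1
Op 6: F0 acks idx 4 -> match: F0=4 F1=1 F2=0; commitIndex=1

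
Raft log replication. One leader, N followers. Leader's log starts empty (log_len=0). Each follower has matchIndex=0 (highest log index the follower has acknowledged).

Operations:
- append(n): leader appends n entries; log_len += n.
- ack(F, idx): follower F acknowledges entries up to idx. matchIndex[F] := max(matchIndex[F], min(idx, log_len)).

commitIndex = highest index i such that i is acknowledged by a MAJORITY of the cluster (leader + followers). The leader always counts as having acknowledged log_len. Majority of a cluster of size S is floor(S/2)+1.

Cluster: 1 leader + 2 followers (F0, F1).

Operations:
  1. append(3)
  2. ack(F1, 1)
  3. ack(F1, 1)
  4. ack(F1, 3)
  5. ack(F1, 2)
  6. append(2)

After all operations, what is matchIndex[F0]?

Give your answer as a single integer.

Answer: 0

Derivation:
Op 1: append 3 -> log_len=3
Op 2: F1 acks idx 1 -> match: F0=0 F1=1; commitIndex=1
Op 3: F1 acks idx 1 -> match: F0=0 F1=1; commitIndex=1
Op 4: F1 acks idx 3 -> match: F0=0 F1=3; commitIndex=3
Op 5: F1 acks idx 2 -> match: F0=0 F1=3; commitIndex=3
Op 6: append 2 -> log_len=5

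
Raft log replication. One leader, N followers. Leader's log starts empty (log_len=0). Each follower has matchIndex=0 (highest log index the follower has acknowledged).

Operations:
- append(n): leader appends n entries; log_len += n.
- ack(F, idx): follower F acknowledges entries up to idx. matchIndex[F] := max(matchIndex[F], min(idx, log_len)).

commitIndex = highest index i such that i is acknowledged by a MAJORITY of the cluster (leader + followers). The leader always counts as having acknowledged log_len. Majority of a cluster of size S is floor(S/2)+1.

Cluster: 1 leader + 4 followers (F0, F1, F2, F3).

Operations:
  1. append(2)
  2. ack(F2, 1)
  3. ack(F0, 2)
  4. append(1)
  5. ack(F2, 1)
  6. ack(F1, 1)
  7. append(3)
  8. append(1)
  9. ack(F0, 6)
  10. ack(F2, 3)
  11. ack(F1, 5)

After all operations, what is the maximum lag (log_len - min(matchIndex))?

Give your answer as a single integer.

Op 1: append 2 -> log_len=2
Op 2: F2 acks idx 1 -> match: F0=0 F1=0 F2=1 F3=0; commitIndex=0
Op 3: F0 acks idx 2 -> match: F0=2 F1=0 F2=1 F3=0; commitIndex=1
Op 4: append 1 -> log_len=3
Op 5: F2 acks idx 1 -> match: F0=2 F1=0 F2=1 F3=0; commitIndex=1
Op 6: F1 acks idx 1 -> match: F0=2 F1=1 F2=1 F3=0; commitIndex=1
Op 7: append 3 -> log_len=6
Op 8: append 1 -> log_len=7
Op 9: F0 acks idx 6 -> match: F0=6 F1=1 F2=1 F3=0; commitIndex=1
Op 10: F2 acks idx 3 -> match: F0=6 F1=1 F2=3 F3=0; commitIndex=3
Op 11: F1 acks idx 5 -> match: F0=6 F1=5 F2=3 F3=0; commitIndex=5

Answer: 7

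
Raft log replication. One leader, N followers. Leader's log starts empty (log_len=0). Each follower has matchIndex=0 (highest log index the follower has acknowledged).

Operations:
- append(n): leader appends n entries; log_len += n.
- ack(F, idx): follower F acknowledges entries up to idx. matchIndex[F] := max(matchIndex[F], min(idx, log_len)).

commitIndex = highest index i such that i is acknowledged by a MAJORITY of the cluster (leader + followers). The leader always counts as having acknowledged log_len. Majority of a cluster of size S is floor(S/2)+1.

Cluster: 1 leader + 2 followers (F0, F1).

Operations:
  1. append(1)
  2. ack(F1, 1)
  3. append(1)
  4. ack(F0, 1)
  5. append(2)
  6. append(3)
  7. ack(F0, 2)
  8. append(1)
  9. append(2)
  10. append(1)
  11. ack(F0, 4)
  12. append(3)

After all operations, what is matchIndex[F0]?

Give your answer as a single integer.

Answer: 4

Derivation:
Op 1: append 1 -> log_len=1
Op 2: F1 acks idx 1 -> match: F0=0 F1=1; commitIndex=1
Op 3: append 1 -> log_len=2
Op 4: F0 acks idx 1 -> match: F0=1 F1=1; commitIndex=1
Op 5: append 2 -> log_len=4
Op 6: append 3 -> log_len=7
Op 7: F0 acks idx 2 -> match: F0=2 F1=1; commitIndex=2
Op 8: append 1 -> log_len=8
Op 9: append 2 -> log_len=10
Op 10: append 1 -> log_len=11
Op 11: F0 acks idx 4 -> match: F0=4 F1=1; commitIndex=4
Op 12: append 3 -> log_len=14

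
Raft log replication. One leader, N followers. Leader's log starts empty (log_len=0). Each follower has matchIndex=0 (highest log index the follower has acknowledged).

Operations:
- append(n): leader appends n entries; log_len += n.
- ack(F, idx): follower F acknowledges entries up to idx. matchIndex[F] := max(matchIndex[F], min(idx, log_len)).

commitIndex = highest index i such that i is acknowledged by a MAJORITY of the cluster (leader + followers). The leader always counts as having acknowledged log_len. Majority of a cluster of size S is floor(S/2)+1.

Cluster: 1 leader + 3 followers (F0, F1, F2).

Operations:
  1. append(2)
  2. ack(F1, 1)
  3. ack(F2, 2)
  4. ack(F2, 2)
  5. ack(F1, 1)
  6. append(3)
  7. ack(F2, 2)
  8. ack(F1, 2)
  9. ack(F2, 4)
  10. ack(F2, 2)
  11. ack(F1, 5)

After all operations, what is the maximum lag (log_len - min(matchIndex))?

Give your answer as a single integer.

Answer: 5

Derivation:
Op 1: append 2 -> log_len=2
Op 2: F1 acks idx 1 -> match: F0=0 F1=1 F2=0; commitIndex=0
Op 3: F2 acks idx 2 -> match: F0=0 F1=1 F2=2; commitIndex=1
Op 4: F2 acks idx 2 -> match: F0=0 F1=1 F2=2; commitIndex=1
Op 5: F1 acks idx 1 -> match: F0=0 F1=1 F2=2; commitIndex=1
Op 6: append 3 -> log_len=5
Op 7: F2 acks idx 2 -> match: F0=0 F1=1 F2=2; commitIndex=1
Op 8: F1 acks idx 2 -> match: F0=0 F1=2 F2=2; commitIndex=2
Op 9: F2 acks idx 4 -> match: F0=0 F1=2 F2=4; commitIndex=2
Op 10: F2 acks idx 2 -> match: F0=0 F1=2 F2=4; commitIndex=2
Op 11: F1 acks idx 5 -> match: F0=0 F1=5 F2=4; commitIndex=4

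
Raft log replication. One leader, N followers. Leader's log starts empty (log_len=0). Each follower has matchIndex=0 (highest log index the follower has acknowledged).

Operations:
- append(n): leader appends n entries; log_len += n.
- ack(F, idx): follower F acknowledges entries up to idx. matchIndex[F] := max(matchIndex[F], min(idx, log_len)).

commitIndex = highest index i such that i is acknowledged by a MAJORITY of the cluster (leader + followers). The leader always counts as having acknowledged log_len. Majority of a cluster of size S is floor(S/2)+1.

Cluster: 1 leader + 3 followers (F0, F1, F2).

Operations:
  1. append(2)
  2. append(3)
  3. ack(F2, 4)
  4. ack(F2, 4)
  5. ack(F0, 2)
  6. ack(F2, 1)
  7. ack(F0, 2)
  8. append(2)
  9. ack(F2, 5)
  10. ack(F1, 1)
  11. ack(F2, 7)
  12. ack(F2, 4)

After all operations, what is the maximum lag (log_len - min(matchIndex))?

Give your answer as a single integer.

Answer: 6

Derivation:
Op 1: append 2 -> log_len=2
Op 2: append 3 -> log_len=5
Op 3: F2 acks idx 4 -> match: F0=0 F1=0 F2=4; commitIndex=0
Op 4: F2 acks idx 4 -> match: F0=0 F1=0 F2=4; commitIndex=0
Op 5: F0 acks idx 2 -> match: F0=2 F1=0 F2=4; commitIndex=2
Op 6: F2 acks idx 1 -> match: F0=2 F1=0 F2=4; commitIndex=2
Op 7: F0 acks idx 2 -> match: F0=2 F1=0 F2=4; commitIndex=2
Op 8: append 2 -> log_len=7
Op 9: F2 acks idx 5 -> match: F0=2 F1=0 F2=5; commitIndex=2
Op 10: F1 acks idx 1 -> match: F0=2 F1=1 F2=5; commitIndex=2
Op 11: F2 acks idx 7 -> match: F0=2 F1=1 F2=7; commitIndex=2
Op 12: F2 acks idx 4 -> match: F0=2 F1=1 F2=7; commitIndex=2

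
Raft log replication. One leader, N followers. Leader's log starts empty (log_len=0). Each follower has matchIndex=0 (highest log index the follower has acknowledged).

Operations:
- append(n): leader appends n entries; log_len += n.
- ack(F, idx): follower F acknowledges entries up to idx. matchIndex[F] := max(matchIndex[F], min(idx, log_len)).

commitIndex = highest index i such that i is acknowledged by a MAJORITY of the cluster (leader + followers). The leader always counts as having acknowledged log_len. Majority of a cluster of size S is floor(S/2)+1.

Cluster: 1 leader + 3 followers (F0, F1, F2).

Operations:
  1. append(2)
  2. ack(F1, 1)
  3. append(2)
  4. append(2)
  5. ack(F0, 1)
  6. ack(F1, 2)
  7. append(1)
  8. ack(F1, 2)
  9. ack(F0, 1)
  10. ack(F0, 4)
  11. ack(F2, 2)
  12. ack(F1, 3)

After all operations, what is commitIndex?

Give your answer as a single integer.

Op 1: append 2 -> log_len=2
Op 2: F1 acks idx 1 -> match: F0=0 F1=1 F2=0; commitIndex=0
Op 3: append 2 -> log_len=4
Op 4: append 2 -> log_len=6
Op 5: F0 acks idx 1 -> match: F0=1 F1=1 F2=0; commitIndex=1
Op 6: F1 acks idx 2 -> match: F0=1 F1=2 F2=0; commitIndex=1
Op 7: append 1 -> log_len=7
Op 8: F1 acks idx 2 -> match: F0=1 F1=2 F2=0; commitIndex=1
Op 9: F0 acks idx 1 -> match: F0=1 F1=2 F2=0; commitIndex=1
Op 10: F0 acks idx 4 -> match: F0=4 F1=2 F2=0; commitIndex=2
Op 11: F2 acks idx 2 -> match: F0=4 F1=2 F2=2; commitIndex=2
Op 12: F1 acks idx 3 -> match: F0=4 F1=3 F2=2; commitIndex=3

Answer: 3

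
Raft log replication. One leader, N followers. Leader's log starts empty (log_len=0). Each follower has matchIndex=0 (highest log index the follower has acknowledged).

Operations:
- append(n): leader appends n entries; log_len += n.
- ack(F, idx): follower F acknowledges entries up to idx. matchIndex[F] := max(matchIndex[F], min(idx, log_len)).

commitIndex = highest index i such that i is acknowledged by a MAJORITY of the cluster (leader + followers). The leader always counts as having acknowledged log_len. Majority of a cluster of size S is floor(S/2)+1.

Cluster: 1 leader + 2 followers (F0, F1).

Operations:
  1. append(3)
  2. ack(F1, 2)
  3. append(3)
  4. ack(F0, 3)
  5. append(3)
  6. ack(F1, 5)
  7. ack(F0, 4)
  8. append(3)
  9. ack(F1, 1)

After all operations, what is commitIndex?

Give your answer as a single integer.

Op 1: append 3 -> log_len=3
Op 2: F1 acks idx 2 -> match: F0=0 F1=2; commitIndex=2
Op 3: append 3 -> log_len=6
Op 4: F0 acks idx 3 -> match: F0=3 F1=2; commitIndex=3
Op 5: append 3 -> log_len=9
Op 6: F1 acks idx 5 -> match: F0=3 F1=5; commitIndex=5
Op 7: F0 acks idx 4 -> match: F0=4 F1=5; commitIndex=5
Op 8: append 3 -> log_len=12
Op 9: F1 acks idx 1 -> match: F0=4 F1=5; commitIndex=5

Answer: 5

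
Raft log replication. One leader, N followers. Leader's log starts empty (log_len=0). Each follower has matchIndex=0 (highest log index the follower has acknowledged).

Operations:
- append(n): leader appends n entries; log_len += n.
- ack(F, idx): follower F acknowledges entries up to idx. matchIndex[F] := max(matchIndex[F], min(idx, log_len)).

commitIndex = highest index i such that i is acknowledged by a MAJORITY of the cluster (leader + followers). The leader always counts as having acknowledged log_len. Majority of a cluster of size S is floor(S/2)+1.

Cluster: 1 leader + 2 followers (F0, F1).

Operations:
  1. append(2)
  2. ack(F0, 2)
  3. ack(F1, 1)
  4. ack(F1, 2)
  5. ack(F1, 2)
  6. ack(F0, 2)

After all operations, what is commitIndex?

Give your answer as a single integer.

Op 1: append 2 -> log_len=2
Op 2: F0 acks idx 2 -> match: F0=2 F1=0; commitIndex=2
Op 3: F1 acks idx 1 -> match: F0=2 F1=1; commitIndex=2
Op 4: F1 acks idx 2 -> match: F0=2 F1=2; commitIndex=2
Op 5: F1 acks idx 2 -> match: F0=2 F1=2; commitIndex=2
Op 6: F0 acks idx 2 -> match: F0=2 F1=2; commitIndex=2

Answer: 2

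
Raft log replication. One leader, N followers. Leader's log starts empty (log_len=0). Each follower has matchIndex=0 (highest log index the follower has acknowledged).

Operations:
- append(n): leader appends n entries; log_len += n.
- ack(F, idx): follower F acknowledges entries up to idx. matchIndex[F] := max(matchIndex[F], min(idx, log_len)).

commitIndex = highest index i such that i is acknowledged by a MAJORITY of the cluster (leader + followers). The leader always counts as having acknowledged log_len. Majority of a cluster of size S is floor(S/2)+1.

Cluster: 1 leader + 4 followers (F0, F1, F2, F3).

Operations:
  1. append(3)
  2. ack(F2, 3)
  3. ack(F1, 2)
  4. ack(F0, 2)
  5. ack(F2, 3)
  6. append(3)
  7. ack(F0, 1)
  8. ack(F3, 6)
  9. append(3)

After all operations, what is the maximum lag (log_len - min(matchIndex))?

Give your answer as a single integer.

Answer: 7

Derivation:
Op 1: append 3 -> log_len=3
Op 2: F2 acks idx 3 -> match: F0=0 F1=0 F2=3 F3=0; commitIndex=0
Op 3: F1 acks idx 2 -> match: F0=0 F1=2 F2=3 F3=0; commitIndex=2
Op 4: F0 acks idx 2 -> match: F0=2 F1=2 F2=3 F3=0; commitIndex=2
Op 5: F2 acks idx 3 -> match: F0=2 F1=2 F2=3 F3=0; commitIndex=2
Op 6: append 3 -> log_len=6
Op 7: F0 acks idx 1 -> match: F0=2 F1=2 F2=3 F3=0; commitIndex=2
Op 8: F3 acks idx 6 -> match: F0=2 F1=2 F2=3 F3=6; commitIndex=3
Op 9: append 3 -> log_len=9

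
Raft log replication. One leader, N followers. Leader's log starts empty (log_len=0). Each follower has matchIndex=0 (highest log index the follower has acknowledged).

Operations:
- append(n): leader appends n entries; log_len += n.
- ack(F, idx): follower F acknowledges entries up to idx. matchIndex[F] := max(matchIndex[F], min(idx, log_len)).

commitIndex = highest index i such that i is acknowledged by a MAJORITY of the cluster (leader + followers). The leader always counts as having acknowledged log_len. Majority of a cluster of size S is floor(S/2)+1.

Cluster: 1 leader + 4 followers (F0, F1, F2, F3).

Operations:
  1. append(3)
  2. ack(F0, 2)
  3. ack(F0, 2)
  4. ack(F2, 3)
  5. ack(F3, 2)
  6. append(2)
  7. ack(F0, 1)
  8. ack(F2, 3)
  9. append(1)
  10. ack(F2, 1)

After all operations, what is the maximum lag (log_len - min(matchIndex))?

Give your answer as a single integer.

Answer: 6

Derivation:
Op 1: append 3 -> log_len=3
Op 2: F0 acks idx 2 -> match: F0=2 F1=0 F2=0 F3=0; commitIndex=0
Op 3: F0 acks idx 2 -> match: F0=2 F1=0 F2=0 F3=0; commitIndex=0
Op 4: F2 acks idx 3 -> match: F0=2 F1=0 F2=3 F3=0; commitIndex=2
Op 5: F3 acks idx 2 -> match: F0=2 F1=0 F2=3 F3=2; commitIndex=2
Op 6: append 2 -> log_len=5
Op 7: F0 acks idx 1 -> match: F0=2 F1=0 F2=3 F3=2; commitIndex=2
Op 8: F2 acks idx 3 -> match: F0=2 F1=0 F2=3 F3=2; commitIndex=2
Op 9: append 1 -> log_len=6
Op 10: F2 acks idx 1 -> match: F0=2 F1=0 F2=3 F3=2; commitIndex=2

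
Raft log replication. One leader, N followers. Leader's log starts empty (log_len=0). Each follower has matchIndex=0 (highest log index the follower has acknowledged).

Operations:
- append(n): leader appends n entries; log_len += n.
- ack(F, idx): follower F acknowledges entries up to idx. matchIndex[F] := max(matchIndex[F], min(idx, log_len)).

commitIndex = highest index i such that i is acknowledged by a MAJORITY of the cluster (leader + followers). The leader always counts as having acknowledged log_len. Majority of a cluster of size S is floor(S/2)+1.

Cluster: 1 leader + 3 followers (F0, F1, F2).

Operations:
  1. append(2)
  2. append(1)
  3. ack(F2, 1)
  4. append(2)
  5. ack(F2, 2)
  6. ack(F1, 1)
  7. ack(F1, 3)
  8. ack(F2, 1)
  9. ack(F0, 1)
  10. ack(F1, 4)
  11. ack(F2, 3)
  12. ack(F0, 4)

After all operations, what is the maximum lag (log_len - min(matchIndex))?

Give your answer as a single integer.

Answer: 2

Derivation:
Op 1: append 2 -> log_len=2
Op 2: append 1 -> log_len=3
Op 3: F2 acks idx 1 -> match: F0=0 F1=0 F2=1; commitIndex=0
Op 4: append 2 -> log_len=5
Op 5: F2 acks idx 2 -> match: F0=0 F1=0 F2=2; commitIndex=0
Op 6: F1 acks idx 1 -> match: F0=0 F1=1 F2=2; commitIndex=1
Op 7: F1 acks idx 3 -> match: F0=0 F1=3 F2=2; commitIndex=2
Op 8: F2 acks idx 1 -> match: F0=0 F1=3 F2=2; commitIndex=2
Op 9: F0 acks idx 1 -> match: F0=1 F1=3 F2=2; commitIndex=2
Op 10: F1 acks idx 4 -> match: F0=1 F1=4 F2=2; commitIndex=2
Op 11: F2 acks idx 3 -> match: F0=1 F1=4 F2=3; commitIndex=3
Op 12: F0 acks idx 4 -> match: F0=4 F1=4 F2=3; commitIndex=4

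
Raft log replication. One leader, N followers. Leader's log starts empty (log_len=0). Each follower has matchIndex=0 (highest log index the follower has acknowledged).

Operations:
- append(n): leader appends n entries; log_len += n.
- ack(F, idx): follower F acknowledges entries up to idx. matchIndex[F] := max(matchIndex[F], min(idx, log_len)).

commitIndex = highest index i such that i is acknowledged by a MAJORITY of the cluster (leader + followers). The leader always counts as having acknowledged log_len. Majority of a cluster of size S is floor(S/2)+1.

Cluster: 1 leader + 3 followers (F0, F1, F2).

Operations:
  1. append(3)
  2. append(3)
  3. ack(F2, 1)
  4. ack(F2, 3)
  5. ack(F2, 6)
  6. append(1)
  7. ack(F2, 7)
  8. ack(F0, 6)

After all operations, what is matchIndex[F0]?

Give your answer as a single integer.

Answer: 6

Derivation:
Op 1: append 3 -> log_len=3
Op 2: append 3 -> log_len=6
Op 3: F2 acks idx 1 -> match: F0=0 F1=0 F2=1; commitIndex=0
Op 4: F2 acks idx 3 -> match: F0=0 F1=0 F2=3; commitIndex=0
Op 5: F2 acks idx 6 -> match: F0=0 F1=0 F2=6; commitIndex=0
Op 6: append 1 -> log_len=7
Op 7: F2 acks idx 7 -> match: F0=0 F1=0 F2=7; commitIndex=0
Op 8: F0 acks idx 6 -> match: F0=6 F1=0 F2=7; commitIndex=6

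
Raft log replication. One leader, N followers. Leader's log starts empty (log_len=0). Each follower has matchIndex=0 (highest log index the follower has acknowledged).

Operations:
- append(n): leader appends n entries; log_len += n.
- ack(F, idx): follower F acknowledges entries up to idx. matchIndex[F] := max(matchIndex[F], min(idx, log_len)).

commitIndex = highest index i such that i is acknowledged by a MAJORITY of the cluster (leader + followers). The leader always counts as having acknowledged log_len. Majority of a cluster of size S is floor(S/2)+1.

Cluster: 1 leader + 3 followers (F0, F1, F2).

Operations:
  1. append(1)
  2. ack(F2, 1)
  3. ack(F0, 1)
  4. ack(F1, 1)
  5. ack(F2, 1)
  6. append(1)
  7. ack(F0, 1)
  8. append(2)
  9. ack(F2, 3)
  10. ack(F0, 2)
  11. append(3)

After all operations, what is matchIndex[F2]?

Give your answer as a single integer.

Op 1: append 1 -> log_len=1
Op 2: F2 acks idx 1 -> match: F0=0 F1=0 F2=1; commitIndex=0
Op 3: F0 acks idx 1 -> match: F0=1 F1=0 F2=1; commitIndex=1
Op 4: F1 acks idx 1 -> match: F0=1 F1=1 F2=1; commitIndex=1
Op 5: F2 acks idx 1 -> match: F0=1 F1=1 F2=1; commitIndex=1
Op 6: append 1 -> log_len=2
Op 7: F0 acks idx 1 -> match: F0=1 F1=1 F2=1; commitIndex=1
Op 8: append 2 -> log_len=4
Op 9: F2 acks idx 3 -> match: F0=1 F1=1 F2=3; commitIndex=1
Op 10: F0 acks idx 2 -> match: F0=2 F1=1 F2=3; commitIndex=2
Op 11: append 3 -> log_len=7

Answer: 3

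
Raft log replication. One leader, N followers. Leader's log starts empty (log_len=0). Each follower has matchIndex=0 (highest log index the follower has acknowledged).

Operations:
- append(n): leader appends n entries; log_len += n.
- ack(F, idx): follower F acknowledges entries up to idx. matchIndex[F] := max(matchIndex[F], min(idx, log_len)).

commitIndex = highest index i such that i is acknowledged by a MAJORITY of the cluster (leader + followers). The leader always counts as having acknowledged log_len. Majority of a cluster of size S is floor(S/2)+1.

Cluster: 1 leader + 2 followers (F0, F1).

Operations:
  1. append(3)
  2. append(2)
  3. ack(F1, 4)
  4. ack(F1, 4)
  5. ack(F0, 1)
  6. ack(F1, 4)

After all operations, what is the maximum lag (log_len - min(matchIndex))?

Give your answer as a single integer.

Op 1: append 3 -> log_len=3
Op 2: append 2 -> log_len=5
Op 3: F1 acks idx 4 -> match: F0=0 F1=4; commitIndex=4
Op 4: F1 acks idx 4 -> match: F0=0 F1=4; commitIndex=4
Op 5: F0 acks idx 1 -> match: F0=1 F1=4; commitIndex=4
Op 6: F1 acks idx 4 -> match: F0=1 F1=4; commitIndex=4

Answer: 4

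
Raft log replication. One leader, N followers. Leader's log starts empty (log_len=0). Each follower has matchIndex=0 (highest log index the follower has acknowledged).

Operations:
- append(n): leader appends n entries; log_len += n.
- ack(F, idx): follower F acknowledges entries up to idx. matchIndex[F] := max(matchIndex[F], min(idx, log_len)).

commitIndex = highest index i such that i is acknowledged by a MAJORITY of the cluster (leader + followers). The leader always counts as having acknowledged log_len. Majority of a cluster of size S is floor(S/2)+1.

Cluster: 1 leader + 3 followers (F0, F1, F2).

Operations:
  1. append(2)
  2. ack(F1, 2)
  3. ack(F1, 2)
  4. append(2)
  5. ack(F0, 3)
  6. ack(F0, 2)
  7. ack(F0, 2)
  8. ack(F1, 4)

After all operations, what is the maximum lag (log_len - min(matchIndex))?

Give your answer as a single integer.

Op 1: append 2 -> log_len=2
Op 2: F1 acks idx 2 -> match: F0=0 F1=2 F2=0; commitIndex=0
Op 3: F1 acks idx 2 -> match: F0=0 F1=2 F2=0; commitIndex=0
Op 4: append 2 -> log_len=4
Op 5: F0 acks idx 3 -> match: F0=3 F1=2 F2=0; commitIndex=2
Op 6: F0 acks idx 2 -> match: F0=3 F1=2 F2=0; commitIndex=2
Op 7: F0 acks idx 2 -> match: F0=3 F1=2 F2=0; commitIndex=2
Op 8: F1 acks idx 4 -> match: F0=3 F1=4 F2=0; commitIndex=3

Answer: 4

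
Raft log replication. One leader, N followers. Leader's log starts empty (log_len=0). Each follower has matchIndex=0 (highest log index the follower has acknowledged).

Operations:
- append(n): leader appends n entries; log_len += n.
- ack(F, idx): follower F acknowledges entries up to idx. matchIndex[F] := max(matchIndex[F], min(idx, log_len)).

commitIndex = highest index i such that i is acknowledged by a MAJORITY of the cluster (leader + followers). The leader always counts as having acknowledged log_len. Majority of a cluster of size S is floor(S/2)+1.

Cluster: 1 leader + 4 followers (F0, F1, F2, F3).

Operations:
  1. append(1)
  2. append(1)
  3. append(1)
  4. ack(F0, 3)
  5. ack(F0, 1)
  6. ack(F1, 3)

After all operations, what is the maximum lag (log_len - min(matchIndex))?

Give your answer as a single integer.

Op 1: append 1 -> log_len=1
Op 2: append 1 -> log_len=2
Op 3: append 1 -> log_len=3
Op 4: F0 acks idx 3 -> match: F0=3 F1=0 F2=0 F3=0; commitIndex=0
Op 5: F0 acks idx 1 -> match: F0=3 F1=0 F2=0 F3=0; commitIndex=0
Op 6: F1 acks idx 3 -> match: F0=3 F1=3 F2=0 F3=0; commitIndex=3

Answer: 3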